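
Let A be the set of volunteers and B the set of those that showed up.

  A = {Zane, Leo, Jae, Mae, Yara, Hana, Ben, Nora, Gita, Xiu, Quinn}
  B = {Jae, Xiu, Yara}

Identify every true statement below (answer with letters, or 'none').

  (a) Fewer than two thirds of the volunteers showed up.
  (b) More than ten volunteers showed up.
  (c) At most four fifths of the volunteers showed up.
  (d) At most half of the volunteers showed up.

|A| = 11, |A ∩ B| = 3, |A ∖ B| = 8.
(a) |A ∩ B| / |A| < 2/3: holds.
(b) |A ∩ B| > 10: fails.
(c) |A ∩ B| / |A| ≤ 4/5: holds.
(d) |A ∩ B| ≤ |A ∖ B|: holds.

(a), (c), (d)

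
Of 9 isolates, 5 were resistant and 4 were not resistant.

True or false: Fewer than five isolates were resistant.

Truth condition: |A ∩ B| < 5.
|A| = 9, |A ∩ B| = 5, |A ∖ B| = 4.
|A ∩ B| = 5, so the statement is false.

False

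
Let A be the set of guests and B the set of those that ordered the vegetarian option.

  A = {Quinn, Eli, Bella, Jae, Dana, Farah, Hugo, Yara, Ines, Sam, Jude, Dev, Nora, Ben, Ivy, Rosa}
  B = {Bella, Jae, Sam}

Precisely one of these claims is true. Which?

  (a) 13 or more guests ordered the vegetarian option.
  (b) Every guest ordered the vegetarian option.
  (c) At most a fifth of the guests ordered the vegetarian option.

|A| = 16, |A ∩ B| = 3, |A ∖ B| = 13.
(a) requires |A ∩ B| ≥ 13: false.
(b) requires A ⊆ B, i.e. every element of A is in B (|A ∖ B| = 0): false.
(c) requires |A ∩ B| / |A| ≤ 1/5: true.

(c)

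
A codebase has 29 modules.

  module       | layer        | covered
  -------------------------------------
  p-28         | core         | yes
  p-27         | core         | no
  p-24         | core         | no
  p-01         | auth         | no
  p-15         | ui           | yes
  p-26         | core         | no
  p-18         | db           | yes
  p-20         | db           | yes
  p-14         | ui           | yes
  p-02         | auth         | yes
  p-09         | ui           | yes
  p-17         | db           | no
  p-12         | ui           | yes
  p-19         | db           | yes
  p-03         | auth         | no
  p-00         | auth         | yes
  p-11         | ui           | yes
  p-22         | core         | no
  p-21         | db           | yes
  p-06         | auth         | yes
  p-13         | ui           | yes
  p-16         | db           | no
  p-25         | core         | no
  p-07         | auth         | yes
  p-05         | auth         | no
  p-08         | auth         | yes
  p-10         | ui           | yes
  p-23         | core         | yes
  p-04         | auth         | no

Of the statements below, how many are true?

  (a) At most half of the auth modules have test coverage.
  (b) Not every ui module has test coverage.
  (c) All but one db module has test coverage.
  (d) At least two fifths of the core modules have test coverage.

0

(a) auth: |A| = 9, |A ∩ B| = 5; needs |A ∩ B| ≤ |A ∖ B| — false.
(b) ui: |A| = 7, |A ∩ B| = 7; needs A ⊄ B (|A ∖ B| ≥ 1) — false.
(c) db: |A| = 6, |A ∩ B| = 4; needs |A ∖ B| = 1 — false.
(d) core: |A| = 7, |A ∩ B| = 2; needs |A ∩ B| / |A| ≥ 2/5 — false.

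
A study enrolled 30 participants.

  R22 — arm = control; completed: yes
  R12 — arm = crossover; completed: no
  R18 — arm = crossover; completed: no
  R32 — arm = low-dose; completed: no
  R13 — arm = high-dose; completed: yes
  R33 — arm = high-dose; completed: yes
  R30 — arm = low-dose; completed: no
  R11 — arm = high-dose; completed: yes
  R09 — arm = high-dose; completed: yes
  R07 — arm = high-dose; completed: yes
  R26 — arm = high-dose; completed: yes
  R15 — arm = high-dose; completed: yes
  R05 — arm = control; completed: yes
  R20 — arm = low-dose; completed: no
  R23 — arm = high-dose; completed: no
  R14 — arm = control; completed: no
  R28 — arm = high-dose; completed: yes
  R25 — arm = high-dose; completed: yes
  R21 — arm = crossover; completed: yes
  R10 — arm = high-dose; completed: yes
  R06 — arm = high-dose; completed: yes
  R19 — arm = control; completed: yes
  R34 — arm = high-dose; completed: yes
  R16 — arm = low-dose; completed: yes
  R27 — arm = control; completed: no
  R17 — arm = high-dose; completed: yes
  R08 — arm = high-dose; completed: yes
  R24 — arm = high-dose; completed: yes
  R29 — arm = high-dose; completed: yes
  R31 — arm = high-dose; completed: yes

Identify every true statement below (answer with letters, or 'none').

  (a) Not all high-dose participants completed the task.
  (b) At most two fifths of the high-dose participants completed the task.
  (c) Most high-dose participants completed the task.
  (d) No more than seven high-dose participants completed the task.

(a), (c)

|A| = 18, |A ∩ B| = 17, |A ∖ B| = 1.
(a) A ⊄ B (|A ∖ B| ≥ 1): holds.
(b) |A ∩ B| / |A| ≤ 2/5: fails.
(c) |A ∩ B| > |A ∖ B|: holds.
(d) |A ∩ B| ≤ 7: fails.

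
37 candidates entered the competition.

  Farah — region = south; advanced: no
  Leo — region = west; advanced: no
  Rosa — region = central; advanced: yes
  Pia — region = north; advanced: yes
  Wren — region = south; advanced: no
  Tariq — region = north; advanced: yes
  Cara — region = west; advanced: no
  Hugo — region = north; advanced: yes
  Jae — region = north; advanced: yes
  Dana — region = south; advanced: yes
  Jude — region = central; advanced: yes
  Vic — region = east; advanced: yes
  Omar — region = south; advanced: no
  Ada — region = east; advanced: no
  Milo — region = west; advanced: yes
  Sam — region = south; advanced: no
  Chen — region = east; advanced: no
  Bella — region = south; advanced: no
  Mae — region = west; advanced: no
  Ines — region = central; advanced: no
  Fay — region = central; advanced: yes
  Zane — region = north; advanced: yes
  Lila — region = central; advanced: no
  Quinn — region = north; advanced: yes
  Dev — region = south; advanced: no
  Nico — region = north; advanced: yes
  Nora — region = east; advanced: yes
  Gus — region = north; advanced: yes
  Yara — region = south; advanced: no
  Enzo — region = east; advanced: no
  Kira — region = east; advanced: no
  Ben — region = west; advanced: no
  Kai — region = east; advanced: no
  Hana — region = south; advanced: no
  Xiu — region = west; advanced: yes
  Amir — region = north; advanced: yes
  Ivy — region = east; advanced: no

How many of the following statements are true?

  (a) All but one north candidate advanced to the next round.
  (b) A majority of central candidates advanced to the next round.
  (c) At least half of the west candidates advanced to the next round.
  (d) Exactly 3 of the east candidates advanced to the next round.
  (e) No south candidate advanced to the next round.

1

(a) north: |A| = 9, |A ∩ B| = 9; needs |A ∖ B| = 1 — false.
(b) central: |A| = 5, |A ∩ B| = 3; needs |A ∩ B| > |A ∖ B| — true.
(c) west: |A| = 6, |A ∩ B| = 2; needs |A ∩ B| ≥ |A ∖ B| — false.
(d) east: |A| = 8, |A ∩ B| = 2; needs |A ∩ B| = 3 — false.
(e) south: |A| = 9, |A ∩ B| = 1; needs A ∩ B = ∅ (|A ∩ B| = 0) — false.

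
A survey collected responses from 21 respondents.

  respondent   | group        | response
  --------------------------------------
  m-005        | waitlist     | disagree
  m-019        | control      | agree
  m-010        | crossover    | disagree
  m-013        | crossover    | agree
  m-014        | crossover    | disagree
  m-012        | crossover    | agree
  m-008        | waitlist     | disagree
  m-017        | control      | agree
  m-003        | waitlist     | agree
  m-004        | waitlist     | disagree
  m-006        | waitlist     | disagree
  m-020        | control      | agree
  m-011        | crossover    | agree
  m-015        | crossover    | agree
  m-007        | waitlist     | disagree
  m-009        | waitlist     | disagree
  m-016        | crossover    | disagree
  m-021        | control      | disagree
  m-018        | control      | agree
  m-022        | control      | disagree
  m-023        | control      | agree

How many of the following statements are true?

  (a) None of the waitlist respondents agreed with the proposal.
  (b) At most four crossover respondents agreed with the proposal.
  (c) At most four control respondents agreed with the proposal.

(a) waitlist: |A| = 7, |A ∩ B| = 1; needs A ∩ B = ∅ (|A ∩ B| = 0) — false.
(b) crossover: |A| = 7, |A ∩ B| = 4; needs |A ∩ B| ≤ 4 — true.
(c) control: |A| = 7, |A ∩ B| = 5; needs |A ∩ B| ≤ 4 — false.

1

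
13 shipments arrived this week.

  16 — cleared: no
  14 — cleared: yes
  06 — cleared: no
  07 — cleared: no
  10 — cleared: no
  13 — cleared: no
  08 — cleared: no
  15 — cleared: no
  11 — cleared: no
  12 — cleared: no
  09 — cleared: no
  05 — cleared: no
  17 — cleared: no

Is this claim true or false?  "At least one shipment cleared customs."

The determiner here denotes the relation: A ∩ B ≠ ∅ (|A ∩ B| ≥ 1).
A (the restrictor) = {16, 14, 06, 07, 10, 13, 08, 15, 11, 12, 09, 05, 17}, |A| = 13.
A ∩ B = {14}, so |A ∩ B| = 1.
So the statement is true.

True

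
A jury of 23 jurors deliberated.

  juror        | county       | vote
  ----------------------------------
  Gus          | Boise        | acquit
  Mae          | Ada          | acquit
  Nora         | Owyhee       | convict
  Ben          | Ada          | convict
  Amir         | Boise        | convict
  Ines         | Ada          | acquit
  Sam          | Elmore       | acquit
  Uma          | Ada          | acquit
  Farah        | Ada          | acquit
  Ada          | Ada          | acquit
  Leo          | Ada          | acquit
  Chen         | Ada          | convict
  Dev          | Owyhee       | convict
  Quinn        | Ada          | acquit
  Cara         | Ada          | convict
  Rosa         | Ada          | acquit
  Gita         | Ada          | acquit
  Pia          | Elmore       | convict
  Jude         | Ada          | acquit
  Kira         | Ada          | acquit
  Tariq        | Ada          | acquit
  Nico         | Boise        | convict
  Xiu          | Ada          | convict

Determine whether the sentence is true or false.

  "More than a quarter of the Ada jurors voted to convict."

'More than a quarter of the Ada jurors voted to convict' holds iff |A ∩ B| / |A| > 1/4.
|A| = 16, |A ∩ B| = 4, |A ∖ B| = 12.
|A ∩ B|/|A| = 4/16, so the statement is false.

False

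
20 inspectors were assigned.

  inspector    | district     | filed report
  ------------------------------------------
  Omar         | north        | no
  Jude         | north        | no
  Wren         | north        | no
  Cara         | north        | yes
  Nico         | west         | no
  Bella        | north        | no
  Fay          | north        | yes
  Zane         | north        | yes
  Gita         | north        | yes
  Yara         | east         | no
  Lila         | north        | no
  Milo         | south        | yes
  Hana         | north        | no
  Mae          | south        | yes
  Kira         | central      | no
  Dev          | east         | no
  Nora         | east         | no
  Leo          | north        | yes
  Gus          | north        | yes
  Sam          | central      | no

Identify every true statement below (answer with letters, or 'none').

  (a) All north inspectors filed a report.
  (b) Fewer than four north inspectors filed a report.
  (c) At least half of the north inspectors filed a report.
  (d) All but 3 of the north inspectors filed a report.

|A| = 12, |A ∩ B| = 6, |A ∖ B| = 6.
(a) A ⊆ B, i.e. every element of A is in B (|A ∖ B| = 0): fails.
(b) |A ∩ B| < 4: fails.
(c) |A ∩ B| ≥ |A ∖ B|: holds.
(d) |A ∖ B| = 3: fails.

(c)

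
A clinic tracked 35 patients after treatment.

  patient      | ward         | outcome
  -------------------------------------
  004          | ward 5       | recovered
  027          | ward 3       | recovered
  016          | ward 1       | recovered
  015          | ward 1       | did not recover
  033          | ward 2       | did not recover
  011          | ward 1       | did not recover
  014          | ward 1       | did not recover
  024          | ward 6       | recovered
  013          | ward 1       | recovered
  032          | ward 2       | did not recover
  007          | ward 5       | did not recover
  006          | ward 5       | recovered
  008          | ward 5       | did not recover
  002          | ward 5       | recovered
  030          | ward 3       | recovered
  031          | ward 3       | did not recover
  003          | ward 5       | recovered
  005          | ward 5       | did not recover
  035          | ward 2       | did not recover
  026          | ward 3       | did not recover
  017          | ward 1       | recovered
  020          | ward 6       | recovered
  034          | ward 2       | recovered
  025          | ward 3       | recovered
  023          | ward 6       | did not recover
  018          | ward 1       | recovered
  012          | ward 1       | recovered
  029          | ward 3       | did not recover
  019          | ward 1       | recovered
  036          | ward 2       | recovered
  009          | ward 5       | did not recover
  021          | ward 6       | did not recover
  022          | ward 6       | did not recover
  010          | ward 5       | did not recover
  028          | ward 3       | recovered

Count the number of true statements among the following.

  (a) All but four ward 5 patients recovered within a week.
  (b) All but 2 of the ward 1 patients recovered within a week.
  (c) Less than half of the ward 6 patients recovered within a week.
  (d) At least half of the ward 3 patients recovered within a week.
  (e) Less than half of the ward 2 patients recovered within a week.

3

(a) ward 5: |A| = 9, |A ∩ B| = 4; needs |A ∖ B| = 4 — false.
(b) ward 1: |A| = 9, |A ∩ B| = 6; needs |A ∖ B| = 2 — false.
(c) ward 6: |A| = 5, |A ∩ B| = 2; needs |A ∩ B| < |A ∖ B| — true.
(d) ward 3: |A| = 7, |A ∩ B| = 4; needs |A ∩ B| ≥ |A ∖ B| — true.
(e) ward 2: |A| = 5, |A ∩ B| = 2; needs |A ∩ B| < |A ∖ B| — true.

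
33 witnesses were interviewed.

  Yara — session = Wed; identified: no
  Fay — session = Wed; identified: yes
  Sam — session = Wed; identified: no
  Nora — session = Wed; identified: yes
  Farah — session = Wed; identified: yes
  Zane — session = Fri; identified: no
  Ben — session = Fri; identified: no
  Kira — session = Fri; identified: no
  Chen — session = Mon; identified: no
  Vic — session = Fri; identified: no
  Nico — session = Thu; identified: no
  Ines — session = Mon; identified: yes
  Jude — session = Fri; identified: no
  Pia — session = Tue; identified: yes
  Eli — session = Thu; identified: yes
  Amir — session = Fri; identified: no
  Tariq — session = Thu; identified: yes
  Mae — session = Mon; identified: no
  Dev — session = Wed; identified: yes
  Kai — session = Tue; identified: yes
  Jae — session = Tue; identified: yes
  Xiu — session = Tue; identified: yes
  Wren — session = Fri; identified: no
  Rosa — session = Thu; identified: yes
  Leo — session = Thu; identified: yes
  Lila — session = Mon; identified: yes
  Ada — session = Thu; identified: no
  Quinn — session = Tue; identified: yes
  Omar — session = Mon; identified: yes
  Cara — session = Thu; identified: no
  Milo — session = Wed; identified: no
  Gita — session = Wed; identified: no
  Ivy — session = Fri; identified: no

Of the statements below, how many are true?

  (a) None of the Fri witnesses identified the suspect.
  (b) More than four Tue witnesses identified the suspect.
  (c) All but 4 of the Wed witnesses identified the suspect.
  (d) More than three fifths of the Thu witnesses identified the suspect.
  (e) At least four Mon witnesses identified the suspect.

3

(a) Fri: |A| = 8, |A ∩ B| = 0; needs A ∩ B = ∅ (|A ∩ B| = 0) — true.
(b) Tue: |A| = 5, |A ∩ B| = 5; needs |A ∩ B| > 4 — true.
(c) Wed: |A| = 8, |A ∩ B| = 4; needs |A ∖ B| = 4 — true.
(d) Thu: |A| = 7, |A ∩ B| = 4; needs |A ∩ B| / |A| > 3/5 — false.
(e) Mon: |A| = 5, |A ∩ B| = 3; needs |A ∩ B| ≥ 4 — false.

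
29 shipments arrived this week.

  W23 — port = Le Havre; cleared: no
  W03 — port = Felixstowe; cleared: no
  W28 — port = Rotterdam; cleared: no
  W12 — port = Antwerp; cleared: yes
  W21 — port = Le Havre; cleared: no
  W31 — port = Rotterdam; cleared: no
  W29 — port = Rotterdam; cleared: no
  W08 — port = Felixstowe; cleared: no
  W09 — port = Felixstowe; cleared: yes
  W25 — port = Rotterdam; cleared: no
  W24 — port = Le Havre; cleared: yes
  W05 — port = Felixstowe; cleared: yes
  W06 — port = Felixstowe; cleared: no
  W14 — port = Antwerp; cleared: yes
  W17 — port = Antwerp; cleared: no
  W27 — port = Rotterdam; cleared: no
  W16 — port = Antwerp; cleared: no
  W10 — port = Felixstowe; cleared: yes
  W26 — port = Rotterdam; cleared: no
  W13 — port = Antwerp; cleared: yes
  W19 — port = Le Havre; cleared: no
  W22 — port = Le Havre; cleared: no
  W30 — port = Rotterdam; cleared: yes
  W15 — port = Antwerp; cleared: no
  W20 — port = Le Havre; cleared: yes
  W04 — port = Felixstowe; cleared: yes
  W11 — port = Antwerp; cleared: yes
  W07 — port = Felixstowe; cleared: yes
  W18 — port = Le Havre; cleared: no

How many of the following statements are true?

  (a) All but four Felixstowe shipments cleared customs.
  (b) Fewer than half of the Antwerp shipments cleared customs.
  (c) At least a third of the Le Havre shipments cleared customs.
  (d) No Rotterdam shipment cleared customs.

0

(a) Felixstowe: |A| = 8, |A ∩ B| = 5; needs |A ∖ B| = 4 — false.
(b) Antwerp: |A| = 7, |A ∩ B| = 4; needs |A ∩ B| < |A ∖ B| — false.
(c) Le Havre: |A| = 7, |A ∩ B| = 2; needs |A ∩ B| / |A| ≥ 1/3 — false.
(d) Rotterdam: |A| = 7, |A ∩ B| = 1; needs A ∩ B = ∅ (|A ∩ B| = 0) — false.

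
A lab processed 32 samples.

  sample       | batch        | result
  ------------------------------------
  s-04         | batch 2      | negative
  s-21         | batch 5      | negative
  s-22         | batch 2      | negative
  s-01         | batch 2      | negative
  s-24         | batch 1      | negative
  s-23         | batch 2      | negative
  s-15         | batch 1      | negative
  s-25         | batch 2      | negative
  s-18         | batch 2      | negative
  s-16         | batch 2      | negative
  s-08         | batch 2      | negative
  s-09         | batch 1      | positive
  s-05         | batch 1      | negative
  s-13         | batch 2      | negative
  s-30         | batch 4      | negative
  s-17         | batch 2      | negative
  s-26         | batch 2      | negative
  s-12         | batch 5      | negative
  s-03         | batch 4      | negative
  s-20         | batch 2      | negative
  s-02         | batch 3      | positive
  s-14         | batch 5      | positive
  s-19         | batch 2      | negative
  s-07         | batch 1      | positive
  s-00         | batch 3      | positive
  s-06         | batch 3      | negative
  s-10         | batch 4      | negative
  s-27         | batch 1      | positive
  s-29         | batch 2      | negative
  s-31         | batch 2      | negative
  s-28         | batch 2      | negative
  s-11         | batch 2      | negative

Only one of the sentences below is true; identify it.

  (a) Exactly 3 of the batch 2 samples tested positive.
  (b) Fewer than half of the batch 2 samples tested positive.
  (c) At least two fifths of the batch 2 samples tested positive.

|A| = 17, |A ∩ B| = 0, |A ∖ B| = 17.
(a) requires |A ∩ B| = 3: false.
(b) requires |A ∩ B| < |A ∖ B|: true.
(c) requires |A ∩ B| / |A| ≥ 2/5: false.

(b)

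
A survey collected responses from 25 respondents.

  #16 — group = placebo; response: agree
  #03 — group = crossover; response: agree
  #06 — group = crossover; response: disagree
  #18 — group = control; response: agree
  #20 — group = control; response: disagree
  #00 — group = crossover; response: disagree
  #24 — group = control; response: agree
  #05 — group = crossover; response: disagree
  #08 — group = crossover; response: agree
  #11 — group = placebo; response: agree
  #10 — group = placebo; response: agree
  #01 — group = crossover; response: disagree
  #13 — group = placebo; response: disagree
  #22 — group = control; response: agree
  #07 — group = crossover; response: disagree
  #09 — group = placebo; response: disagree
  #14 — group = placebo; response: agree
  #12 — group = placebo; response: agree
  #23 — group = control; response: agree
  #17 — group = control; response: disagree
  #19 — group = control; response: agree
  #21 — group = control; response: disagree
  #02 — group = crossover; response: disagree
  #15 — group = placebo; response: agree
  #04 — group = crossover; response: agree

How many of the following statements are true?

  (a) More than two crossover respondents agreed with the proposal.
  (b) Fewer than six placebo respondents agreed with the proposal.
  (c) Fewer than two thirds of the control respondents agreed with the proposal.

(a) crossover: |A| = 9, |A ∩ B| = 3; needs |A ∩ B| > 2 — true.
(b) placebo: |A| = 8, |A ∩ B| = 6; needs |A ∩ B| < 6 — false.
(c) control: |A| = 8, |A ∩ B| = 5; needs |A ∩ B| / |A| < 2/3 — true.

2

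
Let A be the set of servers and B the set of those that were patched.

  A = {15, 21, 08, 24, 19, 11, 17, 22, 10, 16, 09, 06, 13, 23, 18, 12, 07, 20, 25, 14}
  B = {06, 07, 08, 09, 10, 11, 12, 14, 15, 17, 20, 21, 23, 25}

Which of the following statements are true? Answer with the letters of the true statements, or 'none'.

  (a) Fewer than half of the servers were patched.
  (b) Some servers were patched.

|A| = 20, |A ∩ B| = 14, |A ∖ B| = 6.
(a) |A ∩ B| < |A ∖ B|: fails.
(b) A ∩ B ≠ ∅ (|A ∩ B| ≥ 1): holds.

(b)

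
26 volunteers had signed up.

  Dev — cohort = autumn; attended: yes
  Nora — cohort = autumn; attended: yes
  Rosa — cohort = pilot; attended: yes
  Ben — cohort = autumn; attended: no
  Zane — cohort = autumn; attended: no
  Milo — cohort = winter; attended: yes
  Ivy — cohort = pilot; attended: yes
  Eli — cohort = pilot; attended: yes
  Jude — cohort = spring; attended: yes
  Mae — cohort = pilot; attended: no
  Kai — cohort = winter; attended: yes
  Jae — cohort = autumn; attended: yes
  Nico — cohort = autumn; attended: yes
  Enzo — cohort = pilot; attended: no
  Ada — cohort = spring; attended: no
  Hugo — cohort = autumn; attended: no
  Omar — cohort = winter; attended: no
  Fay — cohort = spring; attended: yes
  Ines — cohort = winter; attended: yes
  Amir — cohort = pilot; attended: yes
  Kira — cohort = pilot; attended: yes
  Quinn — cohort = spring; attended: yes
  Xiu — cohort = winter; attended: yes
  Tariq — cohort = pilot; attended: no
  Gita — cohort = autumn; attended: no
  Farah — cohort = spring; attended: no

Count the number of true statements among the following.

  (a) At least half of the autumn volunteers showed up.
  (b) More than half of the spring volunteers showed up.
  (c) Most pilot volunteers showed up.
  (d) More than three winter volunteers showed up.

(a) autumn: |A| = 8, |A ∩ B| = 4; needs |A ∩ B| ≥ |A ∖ B| — true.
(b) spring: |A| = 5, |A ∩ B| = 3; needs |A ∩ B| > |A ∖ B| — true.
(c) pilot: |A| = 8, |A ∩ B| = 5; needs |A ∩ B| > |A ∖ B| — true.
(d) winter: |A| = 5, |A ∩ B| = 4; needs |A ∩ B| > 3 — true.

4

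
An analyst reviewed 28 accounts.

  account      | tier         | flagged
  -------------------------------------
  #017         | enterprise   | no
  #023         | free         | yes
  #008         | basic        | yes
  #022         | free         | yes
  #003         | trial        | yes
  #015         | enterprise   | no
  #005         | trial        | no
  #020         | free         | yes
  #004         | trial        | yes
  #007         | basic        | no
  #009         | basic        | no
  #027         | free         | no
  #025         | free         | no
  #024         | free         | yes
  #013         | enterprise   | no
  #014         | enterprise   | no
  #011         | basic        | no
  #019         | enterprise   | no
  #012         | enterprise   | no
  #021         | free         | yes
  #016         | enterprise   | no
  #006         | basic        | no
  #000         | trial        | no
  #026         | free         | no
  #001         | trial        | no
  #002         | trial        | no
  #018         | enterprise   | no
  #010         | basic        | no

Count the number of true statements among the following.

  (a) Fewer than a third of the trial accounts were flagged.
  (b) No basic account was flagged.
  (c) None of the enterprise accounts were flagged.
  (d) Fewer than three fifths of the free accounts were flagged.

1

(a) trial: |A| = 6, |A ∩ B| = 2; needs |A ∩ B| / |A| < 1/3 — false.
(b) basic: |A| = 6, |A ∩ B| = 1; needs A ∩ B = ∅ (|A ∩ B| = 0) — false.
(c) enterprise: |A| = 8, |A ∩ B| = 0; needs A ∩ B = ∅ (|A ∩ B| = 0) — true.
(d) free: |A| = 8, |A ∩ B| = 5; needs |A ∩ B| / |A| < 3/5 — false.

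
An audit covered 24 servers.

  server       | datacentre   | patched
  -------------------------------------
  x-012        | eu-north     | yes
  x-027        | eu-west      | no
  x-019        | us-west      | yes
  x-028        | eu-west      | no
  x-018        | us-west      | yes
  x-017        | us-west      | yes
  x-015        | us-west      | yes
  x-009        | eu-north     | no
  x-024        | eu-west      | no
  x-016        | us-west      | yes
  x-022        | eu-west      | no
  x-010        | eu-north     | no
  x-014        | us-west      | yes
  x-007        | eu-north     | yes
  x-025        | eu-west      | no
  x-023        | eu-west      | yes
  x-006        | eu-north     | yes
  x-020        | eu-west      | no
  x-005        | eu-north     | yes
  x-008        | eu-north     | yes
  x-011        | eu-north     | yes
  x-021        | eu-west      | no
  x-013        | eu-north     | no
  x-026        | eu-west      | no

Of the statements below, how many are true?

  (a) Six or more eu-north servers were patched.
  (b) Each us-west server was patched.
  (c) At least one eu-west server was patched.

3

(a) eu-north: |A| = 9, |A ∩ B| = 6; needs |A ∩ B| ≥ 6 — true.
(b) us-west: |A| = 6, |A ∩ B| = 6; needs A ⊆ B, i.e. every element of A is in B (|A ∖ B| = 0) — true.
(c) eu-west: |A| = 9, |A ∩ B| = 1; needs A ∩ B ≠ ∅ (|A ∩ B| ≥ 1) — true.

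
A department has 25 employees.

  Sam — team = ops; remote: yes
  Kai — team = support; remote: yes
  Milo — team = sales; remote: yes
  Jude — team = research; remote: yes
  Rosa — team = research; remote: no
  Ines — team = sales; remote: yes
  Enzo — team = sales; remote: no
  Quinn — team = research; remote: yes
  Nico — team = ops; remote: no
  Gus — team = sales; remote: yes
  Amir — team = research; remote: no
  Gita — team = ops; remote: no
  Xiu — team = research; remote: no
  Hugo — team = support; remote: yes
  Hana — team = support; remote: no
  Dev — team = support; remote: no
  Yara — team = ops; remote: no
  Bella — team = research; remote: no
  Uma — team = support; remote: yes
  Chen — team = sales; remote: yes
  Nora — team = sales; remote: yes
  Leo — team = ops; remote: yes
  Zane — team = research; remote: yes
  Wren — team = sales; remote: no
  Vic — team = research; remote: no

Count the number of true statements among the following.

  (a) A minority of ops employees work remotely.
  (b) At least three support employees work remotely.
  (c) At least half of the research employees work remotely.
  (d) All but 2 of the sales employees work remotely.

(a) ops: |A| = 5, |A ∩ B| = 2; needs |A ∩ B| < |A ∖ B| — true.
(b) support: |A| = 5, |A ∩ B| = 3; needs |A ∩ B| ≥ 3 — true.
(c) research: |A| = 8, |A ∩ B| = 3; needs |A ∩ B| ≥ |A ∖ B| — false.
(d) sales: |A| = 7, |A ∩ B| = 5; needs |A ∖ B| = 2 — true.

3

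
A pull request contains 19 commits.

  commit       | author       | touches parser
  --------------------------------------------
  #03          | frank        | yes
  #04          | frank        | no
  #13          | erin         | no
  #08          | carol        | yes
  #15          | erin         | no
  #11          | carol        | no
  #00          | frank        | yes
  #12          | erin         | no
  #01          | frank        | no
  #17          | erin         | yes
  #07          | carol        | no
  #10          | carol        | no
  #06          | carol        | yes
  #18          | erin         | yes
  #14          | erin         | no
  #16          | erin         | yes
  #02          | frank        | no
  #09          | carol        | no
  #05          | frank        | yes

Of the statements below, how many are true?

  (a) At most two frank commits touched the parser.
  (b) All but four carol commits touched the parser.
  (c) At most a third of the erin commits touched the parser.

1

(a) frank: |A| = 6, |A ∩ B| = 3; needs |A ∩ B| ≤ 2 — false.
(b) carol: |A| = 6, |A ∩ B| = 2; needs |A ∖ B| = 4 — true.
(c) erin: |A| = 7, |A ∩ B| = 3; needs |A ∩ B| / |A| ≤ 1/3 — false.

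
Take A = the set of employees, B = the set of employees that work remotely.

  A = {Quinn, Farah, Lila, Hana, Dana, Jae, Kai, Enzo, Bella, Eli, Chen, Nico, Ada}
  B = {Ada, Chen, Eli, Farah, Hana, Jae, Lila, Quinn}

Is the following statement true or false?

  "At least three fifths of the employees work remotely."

Truth condition: |A ∩ B| / |A| ≥ 3/5.
A (the restrictor) = {Quinn, Farah, Lila, Hana, Dana, Jae, Kai, Enzo, Bella, Eli, Chen, Nico, Ada}, |A| = 13.
A ∩ B = {Quinn, Farah, Lila, Hana, Jae, Eli, Chen, Ada}, so |A ∩ B| = 8.
A ∖ B = {Dana, Kai, Enzo, Bella, Nico}, so |A ∖ B| = 5.
|A ∩ B|/|A| = 8/13, so the statement is true.

True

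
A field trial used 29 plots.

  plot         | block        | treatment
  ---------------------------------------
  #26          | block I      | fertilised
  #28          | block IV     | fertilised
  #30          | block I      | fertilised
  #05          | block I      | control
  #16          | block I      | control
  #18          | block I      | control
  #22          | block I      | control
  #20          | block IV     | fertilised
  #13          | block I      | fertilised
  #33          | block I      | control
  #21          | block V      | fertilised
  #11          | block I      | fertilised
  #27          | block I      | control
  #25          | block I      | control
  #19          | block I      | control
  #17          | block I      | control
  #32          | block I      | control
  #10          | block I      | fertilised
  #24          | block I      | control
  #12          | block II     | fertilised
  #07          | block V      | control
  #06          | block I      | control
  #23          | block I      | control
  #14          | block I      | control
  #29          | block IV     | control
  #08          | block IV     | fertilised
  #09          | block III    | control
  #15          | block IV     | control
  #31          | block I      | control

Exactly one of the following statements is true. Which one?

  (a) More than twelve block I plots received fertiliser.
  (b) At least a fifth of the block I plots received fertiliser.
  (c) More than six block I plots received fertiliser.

|A| = 20, |A ∩ B| = 5, |A ∖ B| = 15.
(a) requires |A ∩ B| > 12: false.
(b) requires |A ∩ B| / |A| ≥ 1/5: true.
(c) requires |A ∩ B| > 6: false.

(b)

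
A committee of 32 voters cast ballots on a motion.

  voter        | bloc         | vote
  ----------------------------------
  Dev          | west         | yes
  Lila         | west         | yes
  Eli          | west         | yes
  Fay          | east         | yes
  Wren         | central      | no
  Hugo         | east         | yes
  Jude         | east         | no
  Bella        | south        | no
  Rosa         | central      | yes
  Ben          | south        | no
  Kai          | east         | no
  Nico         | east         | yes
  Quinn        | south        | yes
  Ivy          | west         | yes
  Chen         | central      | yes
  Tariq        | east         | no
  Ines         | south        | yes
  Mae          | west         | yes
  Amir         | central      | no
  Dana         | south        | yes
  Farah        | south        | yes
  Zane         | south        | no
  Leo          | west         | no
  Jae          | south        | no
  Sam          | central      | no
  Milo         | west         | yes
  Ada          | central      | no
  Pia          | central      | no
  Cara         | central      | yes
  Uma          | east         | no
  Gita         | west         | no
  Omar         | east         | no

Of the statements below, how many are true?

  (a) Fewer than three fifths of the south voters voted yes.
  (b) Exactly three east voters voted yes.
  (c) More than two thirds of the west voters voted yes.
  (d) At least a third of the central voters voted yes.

4

(a) south: |A| = 8, |A ∩ B| = 4; needs |A ∩ B| / |A| < 3/5 — true.
(b) east: |A| = 8, |A ∩ B| = 3; needs |A ∩ B| = 3 — true.
(c) west: |A| = 8, |A ∩ B| = 6; needs |A ∩ B| / |A| > 2/3 — true.
(d) central: |A| = 8, |A ∩ B| = 3; needs |A ∩ B| / |A| ≥ 1/3 — true.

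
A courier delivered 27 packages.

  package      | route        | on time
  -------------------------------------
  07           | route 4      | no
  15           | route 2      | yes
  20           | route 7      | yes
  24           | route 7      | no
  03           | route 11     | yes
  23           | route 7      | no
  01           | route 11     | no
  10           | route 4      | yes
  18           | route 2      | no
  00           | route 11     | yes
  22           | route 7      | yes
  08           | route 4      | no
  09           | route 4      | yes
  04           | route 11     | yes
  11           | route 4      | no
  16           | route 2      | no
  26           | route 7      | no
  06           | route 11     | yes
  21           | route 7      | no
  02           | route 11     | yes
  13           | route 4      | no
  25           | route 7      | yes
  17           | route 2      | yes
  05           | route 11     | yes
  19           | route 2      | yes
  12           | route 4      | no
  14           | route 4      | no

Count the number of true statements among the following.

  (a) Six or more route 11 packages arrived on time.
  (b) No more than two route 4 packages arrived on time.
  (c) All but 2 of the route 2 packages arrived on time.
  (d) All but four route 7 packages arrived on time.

(a) route 11: |A| = 7, |A ∩ B| = 6; needs |A ∩ B| ≥ 6 — true.
(b) route 4: |A| = 8, |A ∩ B| = 2; needs |A ∩ B| ≤ 2 — true.
(c) route 2: |A| = 5, |A ∩ B| = 3; needs |A ∖ B| = 2 — true.
(d) route 7: |A| = 7, |A ∩ B| = 3; needs |A ∖ B| = 4 — true.

4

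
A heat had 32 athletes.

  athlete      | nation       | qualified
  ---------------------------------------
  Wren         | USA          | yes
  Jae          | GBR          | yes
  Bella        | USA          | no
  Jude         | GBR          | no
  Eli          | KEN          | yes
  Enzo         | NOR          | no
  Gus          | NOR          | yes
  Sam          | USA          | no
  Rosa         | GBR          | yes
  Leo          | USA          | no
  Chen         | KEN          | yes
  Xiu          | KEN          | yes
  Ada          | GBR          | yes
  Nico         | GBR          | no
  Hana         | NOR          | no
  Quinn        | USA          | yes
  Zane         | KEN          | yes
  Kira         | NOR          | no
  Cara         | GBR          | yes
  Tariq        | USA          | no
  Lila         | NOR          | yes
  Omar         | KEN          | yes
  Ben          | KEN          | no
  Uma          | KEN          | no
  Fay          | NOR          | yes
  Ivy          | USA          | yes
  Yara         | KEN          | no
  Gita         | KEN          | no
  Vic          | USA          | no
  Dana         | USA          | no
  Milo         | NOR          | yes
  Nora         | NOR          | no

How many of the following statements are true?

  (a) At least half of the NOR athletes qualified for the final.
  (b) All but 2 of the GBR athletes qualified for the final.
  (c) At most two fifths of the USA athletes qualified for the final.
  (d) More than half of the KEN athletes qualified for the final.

4

(a) NOR: |A| = 8, |A ∩ B| = 4; needs |A ∩ B| ≥ |A ∖ B| — true.
(b) GBR: |A| = 6, |A ∩ B| = 4; needs |A ∖ B| = 2 — true.
(c) USA: |A| = 9, |A ∩ B| = 3; needs |A ∩ B| / |A| ≤ 2/5 — true.
(d) KEN: |A| = 9, |A ∩ B| = 5; needs |A ∩ B| > |A ∖ B| — true.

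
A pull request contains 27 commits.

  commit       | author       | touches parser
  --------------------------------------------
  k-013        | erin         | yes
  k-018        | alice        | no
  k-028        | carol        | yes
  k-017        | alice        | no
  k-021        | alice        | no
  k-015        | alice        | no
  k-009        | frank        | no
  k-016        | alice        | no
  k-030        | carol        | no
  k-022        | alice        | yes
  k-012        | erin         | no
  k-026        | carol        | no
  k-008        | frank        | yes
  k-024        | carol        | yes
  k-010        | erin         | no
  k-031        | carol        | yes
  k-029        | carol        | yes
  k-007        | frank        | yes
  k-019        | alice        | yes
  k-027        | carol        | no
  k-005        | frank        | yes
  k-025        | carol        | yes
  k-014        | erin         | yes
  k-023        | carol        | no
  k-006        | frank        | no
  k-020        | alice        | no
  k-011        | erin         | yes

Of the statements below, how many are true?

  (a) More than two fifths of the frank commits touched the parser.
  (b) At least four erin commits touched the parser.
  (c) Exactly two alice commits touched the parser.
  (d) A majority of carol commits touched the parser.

3

(a) frank: |A| = 5, |A ∩ B| = 3; needs |A ∩ B| / |A| > 2/5 — true.
(b) erin: |A| = 5, |A ∩ B| = 3; needs |A ∩ B| ≥ 4 — false.
(c) alice: |A| = 8, |A ∩ B| = 2; needs |A ∩ B| = 2 — true.
(d) carol: |A| = 9, |A ∩ B| = 5; needs |A ∩ B| > |A ∖ B| — true.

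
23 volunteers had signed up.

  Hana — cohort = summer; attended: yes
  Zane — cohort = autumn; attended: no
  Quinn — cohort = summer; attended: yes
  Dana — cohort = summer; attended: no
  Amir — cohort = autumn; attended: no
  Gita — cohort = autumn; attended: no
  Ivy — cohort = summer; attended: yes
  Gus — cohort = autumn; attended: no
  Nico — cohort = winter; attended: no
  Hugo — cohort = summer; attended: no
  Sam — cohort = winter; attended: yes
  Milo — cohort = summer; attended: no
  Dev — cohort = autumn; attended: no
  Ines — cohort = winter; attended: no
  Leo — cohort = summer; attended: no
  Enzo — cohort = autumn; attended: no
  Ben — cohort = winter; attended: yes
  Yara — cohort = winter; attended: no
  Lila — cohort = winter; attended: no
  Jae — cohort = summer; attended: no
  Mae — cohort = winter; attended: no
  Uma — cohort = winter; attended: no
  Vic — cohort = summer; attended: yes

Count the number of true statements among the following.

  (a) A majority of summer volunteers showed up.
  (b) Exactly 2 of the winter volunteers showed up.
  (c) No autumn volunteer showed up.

2

(a) summer: |A| = 9, |A ∩ B| = 4; needs |A ∩ B| > |A ∖ B| — false.
(b) winter: |A| = 8, |A ∩ B| = 2; needs |A ∩ B| = 2 — true.
(c) autumn: |A| = 6, |A ∩ B| = 0; needs A ∩ B = ∅ (|A ∩ B| = 0) — true.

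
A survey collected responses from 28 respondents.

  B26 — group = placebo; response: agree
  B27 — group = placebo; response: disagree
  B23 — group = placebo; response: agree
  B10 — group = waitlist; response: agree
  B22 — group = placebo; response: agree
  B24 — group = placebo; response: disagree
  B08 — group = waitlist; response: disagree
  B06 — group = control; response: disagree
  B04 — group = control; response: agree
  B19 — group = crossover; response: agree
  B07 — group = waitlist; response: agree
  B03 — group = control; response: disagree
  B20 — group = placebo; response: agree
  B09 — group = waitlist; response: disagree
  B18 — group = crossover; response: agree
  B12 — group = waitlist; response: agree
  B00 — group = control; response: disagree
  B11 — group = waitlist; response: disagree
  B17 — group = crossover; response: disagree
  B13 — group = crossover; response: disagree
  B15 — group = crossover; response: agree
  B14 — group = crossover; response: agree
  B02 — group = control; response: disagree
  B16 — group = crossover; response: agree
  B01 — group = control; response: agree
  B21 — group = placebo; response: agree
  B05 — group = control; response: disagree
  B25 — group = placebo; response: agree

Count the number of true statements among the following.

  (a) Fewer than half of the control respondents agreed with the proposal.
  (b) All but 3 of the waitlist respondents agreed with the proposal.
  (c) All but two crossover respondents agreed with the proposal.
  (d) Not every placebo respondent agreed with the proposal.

(a) control: |A| = 7, |A ∩ B| = 2; needs |A ∩ B| < |A ∖ B| — true.
(b) waitlist: |A| = 6, |A ∩ B| = 3; needs |A ∖ B| = 3 — true.
(c) crossover: |A| = 7, |A ∩ B| = 5; needs |A ∖ B| = 2 — true.
(d) placebo: |A| = 8, |A ∩ B| = 6; needs A ⊄ B (|A ∖ B| ≥ 1) — true.

4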